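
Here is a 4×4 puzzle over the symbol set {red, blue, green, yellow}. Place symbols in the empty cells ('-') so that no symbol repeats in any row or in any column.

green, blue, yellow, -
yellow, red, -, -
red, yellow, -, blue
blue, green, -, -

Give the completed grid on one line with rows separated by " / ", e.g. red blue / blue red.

row 1 has {blue,green,yellow}; column 4 has {blue} — only red is left for (r1,c4).
row 2 has {red,yellow}; column 4 has {red,blue} — only green is left for (r2,c4).
row 3 has {red,blue,yellow}; column 3 has {yellow} — only green is left for (r3,c3).
row 4 has {blue,green}; column 3 has {green,yellow} — only red is left for (r4,c3).
row 4 has {red,blue,green}; column 4 has {red,blue,green} — only yellow is left for (r4,c4).
row 2 has {red,green,yellow}; column 3 has {red,green,yellow} — only blue is left for (r2,c3).

green blue yellow red / yellow red blue green / red yellow green blue / blue green red yellow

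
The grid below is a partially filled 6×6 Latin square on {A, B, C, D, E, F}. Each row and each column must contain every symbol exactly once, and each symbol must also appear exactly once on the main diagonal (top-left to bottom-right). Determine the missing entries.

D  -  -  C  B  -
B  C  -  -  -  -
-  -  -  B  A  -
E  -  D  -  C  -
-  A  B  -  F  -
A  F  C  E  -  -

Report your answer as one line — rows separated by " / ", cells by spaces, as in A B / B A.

D E F C B A / B C A F E D / F D E B A C / E B D A C F / C A B D F E / A F C E D B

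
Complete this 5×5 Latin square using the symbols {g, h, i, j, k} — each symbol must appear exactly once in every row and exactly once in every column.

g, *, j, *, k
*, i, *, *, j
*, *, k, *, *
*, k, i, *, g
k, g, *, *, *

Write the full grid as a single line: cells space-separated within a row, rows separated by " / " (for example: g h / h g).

row 1 has {g,j,k}; column 2 has {g,i,k} — only h is left for (r1,c2).
row 1 has {g,h,j,k}; column 4 is empty so far — only i is left for (r1,c4).
row 2 has {i,j}; column 1 has {g,k} — only h is left for (r2,c1).
row 2 has {h,i,j}; column 3 has {i,j,k} — only g is left for (r2,c3).
row 2 has {g,h,i,j}; column 4 has {i} — only k is left for (r2,c4).
row 3 has {k}; column 2 has {g,h,i,k} — only j is left for (r3,c2).
row 4 has {g,i,k}; column 1 has {g,h,k} — only j is left for (r4,c1).
row 4 has {g,i,j,k}; column 4 has {i,k} — only h is left for (r4,c4).
row 5 has {g,k}; column 3 has {g,i,j,k} — only h is left for (r5,c3).
row 5 has {g,h,k}; column 4 has {h,i,k} — only j is left for (r5,c4).
row 5 has {g,h,j,k}; column 5 has {g,j,k} — only i is left for (r5,c5).
row 3 has {j,k}; column 1 has {g,h,j,k} — only i is left for (r3,c1).
row 3 has {i,j,k}; column 4 has {h,i,j,k} — only g is left for (r3,c4).
row 3 has {g,i,j,k}; column 5 has {g,i,j,k} — only h is left for (r3,c5).

g h j i k / h i g k j / i j k g h / j k i h g / k g h j i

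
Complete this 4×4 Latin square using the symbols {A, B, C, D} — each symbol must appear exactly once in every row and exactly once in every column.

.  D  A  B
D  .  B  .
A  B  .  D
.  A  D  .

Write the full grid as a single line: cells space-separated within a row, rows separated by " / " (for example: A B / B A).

(r1,c1) = C
(r2,c2) = C
(r2,c4) = A
(r3,c3) = C
(r4,c1) = B
(r4,c4) = C

C D A B / D C B A / A B C D / B A D C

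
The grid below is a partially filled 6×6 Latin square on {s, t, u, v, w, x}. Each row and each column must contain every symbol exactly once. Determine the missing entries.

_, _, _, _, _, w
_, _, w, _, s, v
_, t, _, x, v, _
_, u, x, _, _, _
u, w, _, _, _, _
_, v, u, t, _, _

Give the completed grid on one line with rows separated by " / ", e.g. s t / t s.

(r2,c2): row 2 has {s,v,w}; column 2 has {t,u,v,w}, so it must be x.
(r2,c4): row 2 has {s,v,w,x}; column 4 has {t,x}, so it must be u.
(r3,c3): row 3 has {t,v,x}; column 3 has {u,w,x}, so it must be s.
(r3,c6): row 3 has {s,t,v,x}; column 6 has {v,w}, so it must be u.
(r1,c2): row 1 has {w}; column 2 has {t,u,v,w,x}, so it must be s.
(r1,c4): row 1 has {s,w}; column 4 has {t,u,x}, so it must be v.
(r2,c1): row 2 has {s,u,v,w,x}; column 1 has {u}, so it must be t.
(r3,c1): row 3 has {s,t,u,v,x}; column 1 has {t,u}, so it must be w.
(r5,c4): row 5 has {u,w}; column 4 has {t,u,v,x}, so it must be s.
(r1,c1): row 1 has {s,v,w}; column 1 has {t,u,w}, so it must be x.
(r1,c3): row 1 has {s,v,w,x}; column 3 has {s,u,w,x}, so it must be t.
(r1,c5): row 1 has {s,t,v,w,x}; column 5 has {s,v}, so it must be u.
(r4,c4): row 4 has {u,x}; column 4 has {s,t,u,v,x}, so it must be w.
(r4,c5): row 4 has {u,w,x}; column 5 has {s,u,v}, so it must be t.
(r4,c6): row 4 has {t,u,w,x}; column 6 has {u,v,w}, so it must be s.
(r5,c3): row 5 has {s,u,w}; column 3 has {s,t,u,w,x}, so it must be v.
(r5,c5): row 5 has {s,u,v,w}; column 5 has {s,t,u,v}, so it must be x.
(r5,c6): row 5 has {s,u,v,w,x}; column 6 has {s,u,v,w}, so it must be t.
(r6,c1): row 6 has {t,u,v}; column 1 has {t,u,w,x}, so it must be s.
(r6,c5): row 6 has {s,t,u,v}; column 5 has {s,t,u,v,x}, so it must be w.
(r6,c6): row 6 has {s,t,u,v,w}; column 6 has {s,t,u,v,w}, so it must be x.
(r4,c1): row 4 has {s,t,u,w,x}; column 1 has {s,t,u,w,x}, so it must be v.

x s t v u w / t x w u s v / w t s x v u / v u x w t s / u w v s x t / s v u t w x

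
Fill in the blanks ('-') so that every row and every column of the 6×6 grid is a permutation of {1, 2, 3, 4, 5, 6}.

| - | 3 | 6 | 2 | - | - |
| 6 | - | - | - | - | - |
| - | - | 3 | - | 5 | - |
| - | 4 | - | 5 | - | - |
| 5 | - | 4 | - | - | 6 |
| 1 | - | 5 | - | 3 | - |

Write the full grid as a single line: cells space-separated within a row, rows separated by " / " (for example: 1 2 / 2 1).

4 3 6 2 1 5 / 6 5 2 1 4 3 / 2 6 3 4 5 1 / 3 4 1 5 6 2 / 5 1 4 3 2 6 / 1 2 5 6 3 4

(r1,c1) = 4
(r1,c5) = 1
(r1,c6) = 5
(r3,c1) = 2
(r4,c1) = 3
(r5,c5) = 2
(r2,c5) = 4
(r4,c5) = 6
(r5,c2) = 1
(r5,c4) = 3
(r2,c4) = 1
(r3,c2) = 6
(r3,c4) = 4
(r3,c6) = 1
(r4,c6) = 2
(r6,c2) = 2
(r6,c4) = 6
(r6,c6) = 4
(r2,c2) = 5
(r2,c3) = 2
(r2,c6) = 3
(r4,c3) = 1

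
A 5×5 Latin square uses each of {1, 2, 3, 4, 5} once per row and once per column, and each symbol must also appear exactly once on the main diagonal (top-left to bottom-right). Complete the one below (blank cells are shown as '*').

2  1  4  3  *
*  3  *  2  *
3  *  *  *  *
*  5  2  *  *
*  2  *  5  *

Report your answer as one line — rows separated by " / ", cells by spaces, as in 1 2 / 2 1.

2 1 4 3 5 / 5 3 1 2 4 / 3 4 5 1 2 / 1 5 2 4 3 / 4 2 3 5 1

At row 1, column 5: row 1 has {1,2,3,4}; column 5 is empty so far; that leaves 5.
At row 3, column 2: row 3 has {3}; column 2 has {1,2,3,5}; that leaves 4.
At row 3, column 4: row 3 has {3,4}; column 4 has {2,3,5}; that leaves 1.
At row 3, column 5: row 3 has {1,3,4}; column 5 has {5}; that leaves 2.
At row 4, column 4: row 4 has {2,5}; column 4 has {1,2,3,5}; the diagonal has {2,3}; that leaves 4.
At row 5, column 5: row 5 has {2,5}; column 5 has {2,5}; the diagonal has {2,3,4}; that leaves 1.
At row 2, column 5: row 2 has {2,3}; column 5 has {1,2,5}; that leaves 4.
At row 3, column 3: row 3 has {1,2,3,4}; column 3 has {2,4}; the diagonal has {1,2,3,4}; that leaves 5.
At row 4, column 1: row 4 has {2,4,5}; column 1 has {2,3}; that leaves 1.
At row 4, column 5: row 4 has {1,2,4,5}; column 5 has {1,2,4,5}; that leaves 3.
At row 5, column 1: row 5 has {1,2,5}; column 1 has {1,2,3}; that leaves 4.
At row 5, column 3: row 5 has {1,2,4,5}; column 3 has {2,4,5}; that leaves 3.
At row 2, column 1: row 2 has {2,3,4}; column 1 has {1,2,3,4}; that leaves 5.
At row 2, column 3: row 2 has {2,3,4,5}; column 3 has {2,3,4,5}; that leaves 1.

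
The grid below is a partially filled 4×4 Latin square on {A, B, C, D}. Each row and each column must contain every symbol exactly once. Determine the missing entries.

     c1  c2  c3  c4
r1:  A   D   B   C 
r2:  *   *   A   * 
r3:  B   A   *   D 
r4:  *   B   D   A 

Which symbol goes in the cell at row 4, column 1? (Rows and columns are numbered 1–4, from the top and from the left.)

C

row 2 has {A}; column 2 has {A,B,D} — only C is left for (r2,c2).
row 2 has {A,C}; column 4 has {A,C,D} — only B is left for (r2,c4).
row 3 has {A,B,D}; column 3 has {A,B,D} — only C is left for (r3,c3).
row 4 has {A,B,D}; column 1 has {A,B} — only C is left for (r4,c1).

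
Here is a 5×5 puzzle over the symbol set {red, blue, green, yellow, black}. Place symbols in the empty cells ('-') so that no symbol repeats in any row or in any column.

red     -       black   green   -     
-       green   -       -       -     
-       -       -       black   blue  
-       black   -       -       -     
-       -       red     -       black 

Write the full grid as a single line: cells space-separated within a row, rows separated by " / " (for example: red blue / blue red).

red blue black green yellow / black green blue yellow red / yellow red green black blue / blue black yellow red green / green yellow red blue black

At row 1, column 5: row 1 has {red,green,black}; column 5 has {blue,black}; that leaves yellow.
At row 2, column 5: row 2 has {green}; column 5 has {blue,yellow,black}; that leaves red.
At row 4, column 5: row 4 has {black}; column 5 has {red,blue,yellow,black}; that leaves green.
At row 1, column 2: row 1 has {red,green,yellow,black}; column 2 has {green,black}; that leaves blue.
At row 5, column 2: row 5 has {red,black}; column 2 has {blue,green,black}; that leaves yellow.
At row 5, column 4: row 5 has {red,yellow,black}; column 4 has {green,black}; that leaves blue.
At row 2, column 4: row 2 has {red,green}; column 4 has {blue,green,black}; that leaves yellow.
At row 3, column 2: row 3 has {blue,black}; column 2 has {blue,green,yellow,black}; that leaves red.
At row 4, column 4: row 4 has {green,black}; column 4 has {blue,green,yellow,black}; that leaves red.
At row 5, column 1: row 5 has {red,blue,yellow,black}; column 1 has {red}; that leaves green.
At row 2, column 3: row 2 has {red,green,yellow}; column 3 has {red,black}; that leaves blue.
At row 3, column 1: row 3 has {red,blue,black}; column 1 has {red,green}; that leaves yellow.
At row 3, column 3: row 3 has {red,blue,yellow,black}; column 3 has {red,blue,black}; that leaves green.
At row 4, column 1: row 4 has {red,green,black}; column 1 has {red,green,yellow}; that leaves blue.
At row 4, column 3: row 4 has {red,blue,green,black}; column 3 has {red,blue,green,black}; that leaves yellow.
At row 2, column 1: row 2 has {red,blue,green,yellow}; column 1 has {red,blue,green,yellow}; that leaves black.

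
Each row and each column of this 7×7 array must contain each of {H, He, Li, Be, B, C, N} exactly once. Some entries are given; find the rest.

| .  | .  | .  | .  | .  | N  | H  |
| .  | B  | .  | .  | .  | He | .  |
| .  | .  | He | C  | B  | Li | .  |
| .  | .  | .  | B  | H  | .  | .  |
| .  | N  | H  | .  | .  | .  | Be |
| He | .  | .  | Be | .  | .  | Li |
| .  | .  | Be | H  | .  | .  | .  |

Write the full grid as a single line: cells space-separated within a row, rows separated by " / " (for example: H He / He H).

At row 3, column 7: row 3 has {He,Li,B,C}; column 7 has {H,Li,Be}; that leaves N.
At row 2, column 7: row 2 has {He,B}; column 7 has {H,Li,Be,N}; that leaves C.
At row 4, column 7: row 4 has {H,B}; column 7 has {H,Li,Be,C,N}; that leaves He.
At row 7, column 7: row 7 has {H,Be}; column 7 has {H,He,Li,Be,C,N}; that leaves B.
At row 7, column 6: row 7 has {H,Be,B}; column 6 has {He,Li,N}; that leaves C.
At row 4, column 6: row 4 has {H,He,B}; column 6 has {He,Li,C,N}; that leaves Be.
At row 5, column 6: row 5 has {H,Be,N}; column 6 has {He,Li,Be,C,N}; that leaves B.
At row 6, column 6: row 6 has {He,Li,Be}; column 6 has {He,Li,Be,B,C,N}; that leaves H.
At row 6, column 2: row 6 has {H,He,Li,Be}; column 2 has {B,N}; that leaves C.
At row 6, column 5: row 6 has {H,He,Li,Be,C}; column 5 has {H,B}; that leaves N.
At row 4, column 2: row 4 has {H,He,Be,B}; column 2 has {B,C,N}; that leaves Li.
At row 6, column 3: row 6 has {H,He,Li,Be,C,N}; column 3 has {H,He,Be}; that leaves B.
At row 7, column 2: row 7 has {H,Be,B,C}; column 2 has {Li,B,C,N}; that leaves He.
At row 7, column 5: row 7 has {H,He,Be,B,C}; column 5 has {H,B,N}; that leaves Li.
At row 1, column 2: row 1 has {H,N}; column 2 has {He,Li,B,C,N}; that leaves Be.
At row 2, column 5: row 2 has {He,B,C}; column 5 has {H,Li,B,N}; that leaves Be.
At row 3, column 2: row 3 has {He,Li,B,C,N}; column 2 has {He,Li,Be,B,C,N}; that leaves H.
At row 7, column 1: row 7 has {H,He,Li,Be,B,C}; column 1 has {He}; that leaves N.
At row 3, column 1: row 3 has {H,He,Li,B,C,N}; column 1 has {He,N}; that leaves Be.
At row 4, column 1: row 4 has {H,He,Li,Be,B}; column 1 has {He,Be,N}; that leaves C.
At row 4, column 3: row 4 has {H,He,Li,Be,B,C}; column 3 has {H,He,Be,B}; that leaves N.
At row 5, column 1: row 5 has {H,Be,B,N}; column 1 has {He,Be,C,N}; that leaves Li.
At row 5, column 4: row 5 has {H,Li,Be,B,N}; column 4 has {H,Be,B,C}; that leaves He.
At row 5, column 5: row 5 has {H,He,Li,Be,B,N}; column 5 has {H,Li,Be,B,N}; that leaves C.
At row 1, column 1: row 1 has {H,Be,N}; column 1 has {He,Li,Be,C,N}; that leaves B.
At row 1, column 4: row 1 has {H,Be,B,N}; column 4 has {H,He,Be,B,C}; that leaves Li.
At row 1, column 5: row 1 has {H,Li,Be,B,N}; column 5 has {H,Li,Be,B,C,N}; that leaves He.
At row 2, column 1: row 2 has {He,Be,B,C}; column 1 has {He,Li,Be,B,C,N}; that leaves H.
At row 2, column 3: row 2 has {H,He,Be,B,C}; column 3 has {H,He,Be,B,N}; that leaves Li.
At row 2, column 4: row 2 has {H,He,Li,Be,B,C}; column 4 has {H,He,Li,Be,B,C}; that leaves N.
At row 1, column 3: row 1 has {H,He,Li,Be,B,N}; column 3 has {H,He,Li,Be,B,N}; that leaves C.

B Be C Li He N H / H B Li N Be He C / Be H He C B Li N / C Li N B H Be He / Li N H He C B Be / He C B Be N H Li / N He Be H Li C B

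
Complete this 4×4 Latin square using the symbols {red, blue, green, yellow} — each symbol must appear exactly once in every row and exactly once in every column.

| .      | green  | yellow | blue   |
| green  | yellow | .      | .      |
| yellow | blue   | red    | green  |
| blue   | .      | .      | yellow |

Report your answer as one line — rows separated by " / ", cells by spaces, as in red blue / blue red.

red green yellow blue / green yellow blue red / yellow blue red green / blue red green yellow

Cell (r1,c1): row 1 has {blue,green,yellow}; column 1 has {blue,green,yellow} → red.
Cell (r2,c3): row 2 has {green,yellow}; column 3 has {red,yellow} → blue.
Cell (r2,c4): row 2 has {blue,green,yellow}; column 4 has {blue,green,yellow} → red.
Cell (r4,c2): row 4 has {blue,yellow}; column 2 has {blue,green,yellow} → red.
Cell (r4,c3): row 4 has {red,blue,yellow}; column 3 has {red,blue,yellow} → green.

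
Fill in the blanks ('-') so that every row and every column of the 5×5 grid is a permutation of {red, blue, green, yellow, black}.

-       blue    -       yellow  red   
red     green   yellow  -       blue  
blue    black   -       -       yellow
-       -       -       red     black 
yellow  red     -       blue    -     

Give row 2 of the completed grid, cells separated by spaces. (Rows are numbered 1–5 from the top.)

red green yellow black blue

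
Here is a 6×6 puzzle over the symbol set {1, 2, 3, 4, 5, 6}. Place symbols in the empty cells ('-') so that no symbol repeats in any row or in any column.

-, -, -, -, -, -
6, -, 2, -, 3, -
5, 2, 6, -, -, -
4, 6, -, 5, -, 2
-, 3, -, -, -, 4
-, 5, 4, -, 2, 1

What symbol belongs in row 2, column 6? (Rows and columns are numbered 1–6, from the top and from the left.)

(r2,c6) = 5

5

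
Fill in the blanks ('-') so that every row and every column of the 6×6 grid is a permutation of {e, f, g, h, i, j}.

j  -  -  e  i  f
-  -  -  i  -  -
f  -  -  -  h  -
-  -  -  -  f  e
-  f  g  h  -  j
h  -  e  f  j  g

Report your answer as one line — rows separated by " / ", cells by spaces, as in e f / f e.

j g h e i f / e j f i g h / f e j g h i / g h i j f e / i f g h e j / h i e f j g

(r1,c3) = h
(r2,c6) = h
(r3,c6) = i
(r5,c5) = e
(r6,c2) = i
(r1,c2) = g
(r2,c5) = g
(r3,c3) = j
(r3,c4) = g
(r4,c3) = i
(r4,c4) = j
(r5,c1) = i
(r2,c1) = e
(r2,c2) = j
(r2,c3) = f
(r3,c2) = e
(r4,c1) = g
(r4,c2) = h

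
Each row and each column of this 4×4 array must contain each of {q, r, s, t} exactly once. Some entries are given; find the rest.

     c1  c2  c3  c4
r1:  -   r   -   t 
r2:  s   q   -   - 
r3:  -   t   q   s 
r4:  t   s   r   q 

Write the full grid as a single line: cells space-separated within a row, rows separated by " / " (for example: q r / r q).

q r s t / s q t r / r t q s / t s r q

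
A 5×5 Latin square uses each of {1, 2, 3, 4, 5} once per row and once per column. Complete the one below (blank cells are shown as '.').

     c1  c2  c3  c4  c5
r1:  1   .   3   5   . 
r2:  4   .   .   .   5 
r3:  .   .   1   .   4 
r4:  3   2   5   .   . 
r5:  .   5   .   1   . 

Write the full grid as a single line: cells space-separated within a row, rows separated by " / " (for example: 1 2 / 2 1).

1 4 3 5 2 / 4 1 2 3 5 / 5 3 1 2 4 / 3 2 5 4 1 / 2 5 4 1 3

Cell (r1,c2): row 1 has {1,3,5}; column 2 has {2,5} → 4.
Cell (r1,c5): row 1 has {1,3,4,5}; column 5 has {4,5} → 2.
Cell (r2,c3): row 2 has {4,5}; column 3 has {1,3,5} → 2.
Cell (r2,c4): row 2 has {2,4,5}; column 4 has {1,5} → 3.
Cell (r3,c2): row 3 has {1,4}; column 2 has {2,4,5} → 3.
Cell (r3,c4): row 3 has {1,3,4}; column 4 has {1,3,5} → 2.
Cell (r4,c4): row 4 has {2,3,5}; column 4 has {1,2,3,5} → 4.
Cell (r4,c5): row 4 has {2,3,4,5}; column 5 has {2,4,5} → 1.
Cell (r5,c1): row 5 has {1,5}; column 1 has {1,3,4} → 2.
Cell (r5,c3): row 5 has {1,2,5}; column 3 has {1,2,3,5} → 4.
Cell (r5,c5): row 5 has {1,2,4,5}; column 5 has {1,2,4,5} → 3.
Cell (r2,c2): row 2 has {2,3,4,5}; column 2 has {2,3,4,5} → 1.
Cell (r3,c1): row 3 has {1,2,3,4}; column 1 has {1,2,3,4} → 5.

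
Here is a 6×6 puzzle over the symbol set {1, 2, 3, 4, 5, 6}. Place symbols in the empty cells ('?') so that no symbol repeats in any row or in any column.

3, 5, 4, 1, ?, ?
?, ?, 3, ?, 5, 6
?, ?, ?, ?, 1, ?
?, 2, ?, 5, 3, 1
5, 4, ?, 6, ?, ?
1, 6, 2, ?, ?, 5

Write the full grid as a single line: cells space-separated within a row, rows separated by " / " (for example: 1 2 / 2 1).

3 5 4 1 6 2 / 2 1 3 4 5 6 / 6 3 5 2 1 4 / 4 2 6 5 3 1 / 5 4 1 6 2 3 / 1 6 2 3 4 5

At row 1, column 6: row 1 has {1,3,4,5}; column 6 has {1,5,6}; that leaves 2.
At row 2, column 2: row 2 has {3,5,6}; column 2 has {2,4,5,6}; that leaves 1.
At row 3, column 2: row 3 has {1}; column 2 has {1,2,4,5,6}; that leaves 3.
At row 3, column 6: row 3 has {1,3}; column 6 has {1,2,5,6}; that leaves 4.
At row 4, column 3: row 4 has {1,2,3,5}; column 3 has {2,3,4}; that leaves 6.
At row 5, column 3: row 5 has {4,5,6}; column 3 has {2,3,4,6}; that leaves 1.
At row 5, column 5: row 5 has {1,4,5,6}; column 5 has {1,3,5}; that leaves 2.
At row 5, column 6: row 5 has {1,2,4,5,6}; column 6 has {1,2,4,5,6}; that leaves 3.
At row 6, column 5: row 6 has {1,2,5,6}; column 5 has {1,2,3,5}; that leaves 4.
At row 1, column 5: row 1 has {1,2,3,4,5}; column 5 has {1,2,3,4,5}; that leaves 6.
At row 3, column 3: row 3 has {1,3,4}; column 3 has {1,2,3,4,6}; that leaves 5.
At row 3, column 4: row 3 has {1,3,4,5}; column 4 has {1,5,6}; that leaves 2.
At row 4, column 1: row 4 has {1,2,3,5,6}; column 1 has {1,3,5}; that leaves 4.
At row 6, column 4: row 6 has {1,2,4,5,6}; column 4 has {1,2,5,6}; that leaves 3.
At row 2, column 1: row 2 has {1,3,5,6}; column 1 has {1,3,4,5}; that leaves 2.
At row 2, column 4: row 2 has {1,2,3,5,6}; column 4 has {1,2,3,5,6}; that leaves 4.
At row 3, column 1: row 3 has {1,2,3,4,5}; column 1 has {1,2,3,4,5}; that leaves 6.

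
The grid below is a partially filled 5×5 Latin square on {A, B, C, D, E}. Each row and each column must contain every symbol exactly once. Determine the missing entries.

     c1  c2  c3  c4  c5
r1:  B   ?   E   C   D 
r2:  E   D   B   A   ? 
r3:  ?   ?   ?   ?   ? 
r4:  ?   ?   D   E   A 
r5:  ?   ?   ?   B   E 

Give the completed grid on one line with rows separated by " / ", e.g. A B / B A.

B A E C D / E D B A C / A E C D B / C B D E A / D C A B E

(r1,c2) = A
(r2,c5) = C
(r3,c4) = D
(r3,c5) = B
(r4,c1) = C
(r4,c2) = B
(r5,c2) = C
(r5,c3) = A
(r3,c1) = A
(r3,c2) = E
(r3,c3) = C
(r5,c1) = D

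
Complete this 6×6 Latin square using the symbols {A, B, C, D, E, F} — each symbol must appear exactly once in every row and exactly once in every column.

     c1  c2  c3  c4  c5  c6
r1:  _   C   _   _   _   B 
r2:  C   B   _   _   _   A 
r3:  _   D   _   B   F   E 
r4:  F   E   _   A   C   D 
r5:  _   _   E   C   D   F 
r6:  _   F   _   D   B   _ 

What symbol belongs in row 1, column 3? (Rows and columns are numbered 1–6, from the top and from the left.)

(r2,c5) = E
(r3,c1) = A
(r3,c3) = C
(r4,c3) = B
(r5,c1) = B
(r5,c2) = A
(r6,c1) = E
(r6,c3) = A
(r6,c6) = C
(r1,c1) = D
(r1,c3) = F

F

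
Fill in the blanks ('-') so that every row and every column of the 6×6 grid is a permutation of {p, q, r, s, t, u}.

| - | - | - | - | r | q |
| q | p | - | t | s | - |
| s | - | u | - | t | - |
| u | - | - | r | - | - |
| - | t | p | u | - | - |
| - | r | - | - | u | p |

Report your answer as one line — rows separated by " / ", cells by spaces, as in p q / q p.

p u t s r q / q p r t s u / s q u p t r / u s q r p t / r t p u q s / t r s q u p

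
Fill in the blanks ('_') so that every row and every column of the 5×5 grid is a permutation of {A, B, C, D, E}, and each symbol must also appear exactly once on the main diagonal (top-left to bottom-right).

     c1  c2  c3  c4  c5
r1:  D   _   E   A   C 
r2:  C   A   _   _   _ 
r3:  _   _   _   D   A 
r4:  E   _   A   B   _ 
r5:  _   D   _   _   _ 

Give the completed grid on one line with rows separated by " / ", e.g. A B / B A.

D B E A C / C A D E B / B E C D A / E C A B D / A D B C E

Cell (r1,c2): row 1 has {A,C,D,E}; column 2 has {A,D} → B.
Cell (r2,c4): row 2 has {A,C}; column 4 has {A,B,D} → E.
Cell (r3,c1): row 3 has {A,D}; column 1 has {C,D,E} → B.
Cell (r3,c3): row 3 has {A,B,D}; column 3 has {A,E}; the diagonal has {A,B,D} → C.
Cell (r4,c2): row 4 has {A,B,E}; column 2 has {A,B,D} → C.
Cell (r4,c5): row 4 has {A,B,C,E}; column 5 has {A,C} → D.
Cell (r5,c1): row 5 has {D}; column 1 has {B,C,D,E} → A.
Cell (r5,c3): row 5 has {A,D}; column 3 has {A,C,E} → B.
Cell (r5,c4): row 5 has {A,B,D}; column 4 has {A,B,D,E} → C.
Cell (r5,c5): row 5 has {A,B,C,D}; column 5 has {A,C,D}; the diagonal has {A,B,C,D} → E.
Cell (r2,c3): row 2 has {A,C,E}; column 3 has {A,B,C,E} → D.
Cell (r2,c5): row 2 has {A,C,D,E}; column 5 has {A,C,D,E} → B.
Cell (r3,c2): row 3 has {A,B,C,D}; column 2 has {A,B,C,D} → E.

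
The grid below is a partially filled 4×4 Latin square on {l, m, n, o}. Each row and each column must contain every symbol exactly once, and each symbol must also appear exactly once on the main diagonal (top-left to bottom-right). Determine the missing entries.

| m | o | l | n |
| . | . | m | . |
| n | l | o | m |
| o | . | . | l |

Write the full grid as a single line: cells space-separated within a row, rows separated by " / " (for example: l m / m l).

m o l n / l n m o / n l o m / o m n l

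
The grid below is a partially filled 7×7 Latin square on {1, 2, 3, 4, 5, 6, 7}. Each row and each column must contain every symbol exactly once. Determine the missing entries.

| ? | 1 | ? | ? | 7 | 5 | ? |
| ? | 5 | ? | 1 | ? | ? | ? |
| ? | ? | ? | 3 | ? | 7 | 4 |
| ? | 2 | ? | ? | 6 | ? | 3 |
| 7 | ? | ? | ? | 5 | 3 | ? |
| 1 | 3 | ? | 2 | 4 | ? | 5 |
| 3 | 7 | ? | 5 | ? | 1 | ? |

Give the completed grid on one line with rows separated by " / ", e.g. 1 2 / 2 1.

6 1 3 4 7 5 2 / 4 5 6 1 3 2 7 / 2 6 5 3 1 7 4 / 5 2 1 7 6 4 3 / 7 4 2 6 5 3 1 / 1 3 7 2 4 6 5 / 3 7 4 5 2 1 6

Cell (r3,c2): row 3 has {3,4,7}; column 2 has {1,2,3,5,7} → 6.
Cell (r4,c6): row 4 has {2,3,6}; column 6 has {1,3,5,7} → 4.
Cell (r5,c2): row 5 has {3,5,7}; column 2 has {1,2,3,5,6,7} → 4.
Cell (r5,c4): row 5 has {3,4,5,7}; column 4 has {1,2,3,5} → 6.
Cell (r6,c6): row 6 has {1,2,3,4,5}; column 6 has {1,3,4,5,7} → 6.
Cell (r7,c5): row 7 has {1,3,5,7}; column 5 has {4,5,6,7} → 2.
Cell (r7,c7): row 7 has {1,2,3,5,7}; column 7 has {3,4,5} → 6.
Cell (r1,c4): row 1 has {1,5,7}; column 4 has {1,2,3,5,6} → 4.
Cell (r1,c7): row 1 has {1,4,5,7}; column 7 has {3,4,5,6} → 2.
Cell (r2,c5): row 2 has {1,5}; column 5 has {2,4,5,6,7} → 3.
Cell (r2,c6): row 2 has {1,3,5}; column 6 has {1,3,4,5,6,7} → 2.
Cell (r2,c7): row 2 has {1,2,3,5}; column 7 has {2,3,4,5,6} → 7.
Cell (r3,c5): row 3 has {3,4,6,7}; column 5 has {2,3,4,5,6,7} → 1.
Cell (r4,c1): row 4 has {2,3,4,6}; column 1 has {1,3,7} → 5.
Cell (r4,c4): row 4 has {2,3,4,5,6}; column 4 has {1,2,3,4,5,6} → 7.
Cell (r5,c7): row 5 has {3,4,5,6,7}; column 7 has {2,3,4,5,6,7} → 1.
Cell (r6,c3): row 6 has {1,2,3,4,5,6}; column 3 is empty so far → 7.
Cell (r7,c3): row 7 has {1,2,3,5,6,7}; column 3 has {7} → 4.
Cell (r1,c1): row 1 has {1,2,4,5,7}; column 1 has {1,3,5,7} → 6.
Cell (r1,c3): row 1 has {1,2,4,5,6,7}; column 3 has {4,7} → 3.
Cell (r2,c1): row 2 has {1,2,3,5,7}; column 1 has {1,3,5,6,7} → 4.
Cell (r2,c3): row 2 has {1,2,3,4,5,7}; column 3 has {3,4,7} → 6.
Cell (r3,c1): row 3 has {1,3,4,6,7}; column 1 has {1,3,4,5,6,7} → 2.
Cell (r3,c3): row 3 has {1,2,3,4,6,7}; column 3 has {3,4,6,7} → 5.
Cell (r4,c3): row 4 has {2,3,4,5,6,7}; column 3 has {3,4,5,6,7} → 1.
Cell (r5,c3): row 5 has {1,3,4,5,6,7}; column 3 has {1,3,4,5,6,7} → 2.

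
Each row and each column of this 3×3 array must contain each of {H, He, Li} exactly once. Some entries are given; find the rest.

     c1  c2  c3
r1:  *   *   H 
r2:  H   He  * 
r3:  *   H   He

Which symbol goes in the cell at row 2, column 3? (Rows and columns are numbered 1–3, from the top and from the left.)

Li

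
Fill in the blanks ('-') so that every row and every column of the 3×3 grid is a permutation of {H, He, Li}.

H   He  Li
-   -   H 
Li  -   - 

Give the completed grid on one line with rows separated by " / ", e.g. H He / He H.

At row 2, column 1: row 2 has {H}; column 1 has {H,Li}; that leaves He.
At row 2, column 2: row 2 has {H,He}; column 2 has {He}; that leaves Li.
At row 3, column 2: row 3 has {Li}; column 2 has {He,Li}; that leaves H.
At row 3, column 3: row 3 has {H,Li}; column 3 has {H,Li}; that leaves He.

H He Li / He Li H / Li H He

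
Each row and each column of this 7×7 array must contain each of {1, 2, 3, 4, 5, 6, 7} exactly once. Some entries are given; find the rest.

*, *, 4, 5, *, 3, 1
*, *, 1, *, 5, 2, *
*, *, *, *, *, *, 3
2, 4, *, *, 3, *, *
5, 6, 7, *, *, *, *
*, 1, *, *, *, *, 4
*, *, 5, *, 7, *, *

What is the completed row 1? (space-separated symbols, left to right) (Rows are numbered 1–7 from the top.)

6 7 4 5 2 3 1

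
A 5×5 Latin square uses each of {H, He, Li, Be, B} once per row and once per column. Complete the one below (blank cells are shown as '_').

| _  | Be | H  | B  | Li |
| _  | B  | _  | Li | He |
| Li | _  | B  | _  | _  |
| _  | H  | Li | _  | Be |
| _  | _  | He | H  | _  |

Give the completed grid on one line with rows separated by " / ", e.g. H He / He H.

(r1,c1) = He
(r2,c3) = Be
(r3,c2) = He
(r3,c4) = Be
(r3,c5) = H
(r4,c1) = B
(r4,c4) = He
(r5,c1) = Be
(r5,c2) = Li
(r5,c5) = B
(r2,c1) = H

He Be H B Li / H B Be Li He / Li He B Be H / B H Li He Be / Be Li He H B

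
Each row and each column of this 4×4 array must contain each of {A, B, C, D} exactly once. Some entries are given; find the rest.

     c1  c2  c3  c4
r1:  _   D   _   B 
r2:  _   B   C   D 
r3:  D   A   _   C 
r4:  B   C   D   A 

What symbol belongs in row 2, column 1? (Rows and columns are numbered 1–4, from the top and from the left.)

A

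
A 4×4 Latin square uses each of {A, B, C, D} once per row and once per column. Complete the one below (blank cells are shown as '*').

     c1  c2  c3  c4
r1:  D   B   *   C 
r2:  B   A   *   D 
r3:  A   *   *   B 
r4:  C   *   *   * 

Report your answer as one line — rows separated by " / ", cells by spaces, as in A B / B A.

D B A C / B A C D / A C D B / C D B A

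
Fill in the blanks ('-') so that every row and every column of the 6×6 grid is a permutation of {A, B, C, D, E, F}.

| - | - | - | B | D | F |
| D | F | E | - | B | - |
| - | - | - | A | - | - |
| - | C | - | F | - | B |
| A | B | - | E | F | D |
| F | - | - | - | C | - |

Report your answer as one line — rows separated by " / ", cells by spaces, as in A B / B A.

C E A B D F / D F E C B A / B D F A E C / E C D F A B / A B C E F D / F A B D C E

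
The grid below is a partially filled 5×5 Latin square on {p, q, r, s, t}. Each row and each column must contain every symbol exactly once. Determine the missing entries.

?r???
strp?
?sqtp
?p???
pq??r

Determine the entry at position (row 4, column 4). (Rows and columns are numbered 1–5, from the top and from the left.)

r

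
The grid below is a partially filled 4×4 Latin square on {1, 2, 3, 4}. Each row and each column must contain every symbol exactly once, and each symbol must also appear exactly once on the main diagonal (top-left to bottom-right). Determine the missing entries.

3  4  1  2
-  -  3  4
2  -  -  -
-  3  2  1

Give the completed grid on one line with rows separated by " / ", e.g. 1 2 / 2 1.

3 4 1 2 / 1 2 3 4 / 2 1 4 3 / 4 3 2 1

row 2 has {3,4}; column 1 has {2,3} — only 1 is left for (r2,c1).
row 2 has {1,3,4}; column 2 has {3,4}; the diagonal has {1,3} — only 2 is left for (r2,c2).
row 3 has {2}; column 2 has {2,3,4} — only 1 is left for (r3,c2).
row 3 has {1,2}; column 3 has {1,2,3}; the diagonal has {1,2,3} — only 4 is left for (r3,c3).
row 3 has {1,2,4}; column 4 has {1,2,4} — only 3 is left for (r3,c4).
row 4 has {1,2,3}; column 1 has {1,2,3} — only 4 is left for (r4,c1).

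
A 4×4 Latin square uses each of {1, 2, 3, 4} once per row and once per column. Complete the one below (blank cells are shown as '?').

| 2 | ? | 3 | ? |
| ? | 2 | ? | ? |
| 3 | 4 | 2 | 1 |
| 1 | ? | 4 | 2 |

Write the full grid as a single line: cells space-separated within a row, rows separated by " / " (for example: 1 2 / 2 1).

2 1 3 4 / 4 2 1 3 / 3 4 2 1 / 1 3 4 2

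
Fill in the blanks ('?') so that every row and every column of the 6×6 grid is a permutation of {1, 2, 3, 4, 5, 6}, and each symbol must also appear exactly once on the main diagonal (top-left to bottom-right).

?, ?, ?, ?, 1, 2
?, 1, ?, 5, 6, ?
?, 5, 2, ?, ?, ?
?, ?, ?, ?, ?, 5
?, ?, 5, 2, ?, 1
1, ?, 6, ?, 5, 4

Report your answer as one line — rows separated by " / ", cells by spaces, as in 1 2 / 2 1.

row 2 has {1,5,6}; column 6 has {1,2,4,5} — only 3 is left for (r2,c6).
row 3 has {2,5}; column 6 has {1,2,3,4,5} — only 6 is left for (r3,c6).
row 5 has {1,2,5}; column 5 has {1,5,6}; the diagonal has {1,2,4} — only 3 is left for (r5,c5).
row 6 has {1,4,5,6}; column 4 has {2,5} — only 3 is left for (r6,c4).
row 2 has {1,3,5,6}; column 3 has {2,5,6} — only 4 is left for (r2,c3).
row 3 has {2,5,6}; column 5 has {1,3,5,6} — only 4 is left for (r3,c5).
row 4 has {5}; column 4 has {2,3,5}; the diagonal has {1,2,3,4} — only 6 is left for (r4,c4).
row 4 has {5,6}; column 5 has {1,3,4,5,6} — only 2 is left for (r4,c5).
row 6 has {1,3,4,5,6}; column 2 has {1,5} — only 2 is left for (r6,c2).
row 1 has {1,2}; column 1 has {1}; the diagonal has {1,2,3,4,6} — only 5 is left for (r1,c1).
row 1 has {1,2,5}; column 3 has {2,4,5,6} — only 3 is left for (r1,c3).
row 1 has {1,2,3,5}; column 4 has {2,3,5,6} — only 4 is left for (r1,c4).
row 2 has {1,3,4,5,6}; column 1 has {1,5} — only 2 is left for (r2,c1).
row 3 has {2,4,5,6}; column 1 has {1,2,5} — only 3 is left for (r3,c1).
row 3 has {2,3,4,5,6}; column 4 has {2,3,4,5,6} — only 1 is left for (r3,c4).
row 4 has {2,5,6}; column 1 has {1,2,3,5} — only 4 is left for (r4,c1).
row 4 has {2,4,5,6}; column 2 has {1,2,5} — only 3 is left for (r4,c2).
row 4 has {2,3,4,5,6}; column 3 has {2,3,4,5,6} — only 1 is left for (r4,c3).
row 5 has {1,2,3,5}; column 1 has {1,2,3,4,5} — only 6 is left for (r5,c1).
row 5 has {1,2,3,5,6}; column 2 has {1,2,3,5} — only 4 is left for (r5,c2).
row 1 has {1,2,3,4,5}; column 2 has {1,2,3,4,5} — only 6 is left for (r1,c2).

5 6 3 4 1 2 / 2 1 4 5 6 3 / 3 5 2 1 4 6 / 4 3 1 6 2 5 / 6 4 5 2 3 1 / 1 2 6 3 5 4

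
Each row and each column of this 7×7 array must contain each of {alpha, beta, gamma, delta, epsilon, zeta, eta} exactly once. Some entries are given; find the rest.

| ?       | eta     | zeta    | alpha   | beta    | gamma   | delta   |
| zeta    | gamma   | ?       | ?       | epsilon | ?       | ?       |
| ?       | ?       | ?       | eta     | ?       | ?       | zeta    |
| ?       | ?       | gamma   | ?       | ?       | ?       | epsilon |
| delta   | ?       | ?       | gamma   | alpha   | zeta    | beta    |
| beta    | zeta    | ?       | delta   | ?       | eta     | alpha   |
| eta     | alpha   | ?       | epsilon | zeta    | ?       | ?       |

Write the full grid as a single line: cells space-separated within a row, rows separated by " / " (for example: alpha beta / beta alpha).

epsilon eta zeta alpha beta gamma delta / zeta gamma delta beta epsilon alpha eta / gamma beta alpha eta delta epsilon zeta / alpha delta gamma zeta eta beta epsilon / delta epsilon eta gamma alpha zeta beta / beta zeta epsilon delta gamma eta alpha / eta alpha beta epsilon zeta delta gamma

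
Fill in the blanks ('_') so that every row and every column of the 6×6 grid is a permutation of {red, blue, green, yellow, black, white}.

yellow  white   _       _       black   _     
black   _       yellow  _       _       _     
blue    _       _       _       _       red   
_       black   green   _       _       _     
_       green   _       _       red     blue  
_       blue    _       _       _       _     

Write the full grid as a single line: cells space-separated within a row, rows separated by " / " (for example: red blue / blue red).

yellow white blue red black green / black red yellow green blue white / blue yellow white black green red / red black green blue white yellow / white green black yellow red blue / green blue red white yellow black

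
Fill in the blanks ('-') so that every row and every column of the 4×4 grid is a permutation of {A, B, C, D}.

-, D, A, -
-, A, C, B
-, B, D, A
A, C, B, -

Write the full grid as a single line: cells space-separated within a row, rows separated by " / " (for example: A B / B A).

B D A C / D A C B / C B D A / A C B D

(r1,c4): row 1 has {A,D}; column 4 has {A,B}, so it must be C.
(r2,c1): row 2 has {A,B,C}; column 1 has {A}, so it must be D.
(r3,c1): row 3 has {A,B,D}; column 1 has {A,D}, so it must be C.
(r4,c4): row 4 has {A,B,C}; column 4 has {A,B,C}, so it must be D.
(r1,c1): row 1 has {A,C,D}; column 1 has {A,C,D}, so it must be B.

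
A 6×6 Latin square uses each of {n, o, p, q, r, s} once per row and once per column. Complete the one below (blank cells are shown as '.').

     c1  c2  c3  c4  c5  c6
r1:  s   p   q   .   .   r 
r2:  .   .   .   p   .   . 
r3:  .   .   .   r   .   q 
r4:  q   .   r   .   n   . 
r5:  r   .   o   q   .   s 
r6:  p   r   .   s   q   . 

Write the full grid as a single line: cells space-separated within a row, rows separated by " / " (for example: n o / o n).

(r1,c5) = o
(r4,c4) = o
(r4,c6) = p
(r5,c2) = n
(r5,c5) = p
(r6,c3) = n
(r6,c6) = o
(r1,c4) = n
(r2,c3) = s
(r2,c5) = r
(r2,c6) = n
(r3,c3) = p
(r3,c5) = s
(r4,c2) = s
(r2,c1) = o
(r2,c2) = q
(r3,c1) = n
(r3,c2) = o

s p q n o r / o q s p r n / n o p r s q / q s r o n p / r n o q p s / p r n s q o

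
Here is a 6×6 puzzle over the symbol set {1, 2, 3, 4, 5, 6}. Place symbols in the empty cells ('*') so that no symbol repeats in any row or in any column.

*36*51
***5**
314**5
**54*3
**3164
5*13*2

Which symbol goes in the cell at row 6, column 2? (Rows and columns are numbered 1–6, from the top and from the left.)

6

(r1,c4): row 1 has {1,3,5,6}; column 4 has {1,3,4,5}, so it must be 2.
(r2,c3): row 2 has {5}; column 3 has {1,3,4,5,6}, so it must be 2.
(r2,c6): row 2 has {2,5}; column 6 has {1,2,3,4,5}, so it must be 6.
(r3,c4): row 3 has {1,3,4,5}; column 4 has {1,2,3,4,5}, so it must be 6.
(r3,c5): row 3 has {1,3,4,5,6}; column 5 has {5,6}, so it must be 2.
(r4,c5): row 4 has {3,4,5}; column 5 has {2,5,6}, so it must be 1.
(r5,c1): row 5 has {1,3,4,6}; column 1 has {3,5}, so it must be 2.
(r5,c2): row 5 has {1,2,3,4,6}; column 2 has {1,3}, so it must be 5.
(r6,c5): row 6 has {1,2,3,5}; column 5 has {1,2,5,6}, so it must be 4.
(r1,c1): row 1 has {1,2,3,5,6}; column 1 has {2,3,5}, so it must be 4.
(r2,c1): row 2 has {2,5,6}; column 1 has {2,3,4,5}, so it must be 1.
(r2,c2): row 2 has {1,2,5,6}; column 2 has {1,3,5}, so it must be 4.
(r2,c5): row 2 has {1,2,4,5,6}; column 5 has {1,2,4,5,6}, so it must be 3.
(r4,c1): row 4 has {1,3,4,5}; column 1 has {1,2,3,4,5}, so it must be 6.
(r4,c2): row 4 has {1,3,4,5,6}; column 2 has {1,3,4,5}, so it must be 2.
(r6,c2): row 6 has {1,2,3,4,5}; column 2 has {1,2,3,4,5}, so it must be 6.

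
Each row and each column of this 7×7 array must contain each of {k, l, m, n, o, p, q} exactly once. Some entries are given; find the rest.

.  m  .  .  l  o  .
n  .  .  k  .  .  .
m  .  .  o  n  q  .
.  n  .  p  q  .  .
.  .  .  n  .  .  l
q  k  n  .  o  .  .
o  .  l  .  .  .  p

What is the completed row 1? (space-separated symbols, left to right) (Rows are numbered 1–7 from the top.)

(r1,c4): row 1 has {l,m,o}; column 4 has {k,n,o,p}, so it must be q.
(r3,c7): row 3 has {m,n,o,q}; column 7 has {l,p}, so it must be k.
(r6,c7): row 6 has {k,n,o,q}; column 7 has {k,l,p}, so it must be m.
(r7,c2): row 7 has {l,o,p}; column 2 has {k,m,n}, so it must be q.
(r7,c4): row 7 has {l,o,p,q}; column 4 has {k,n,o,p,q}, so it must be m.
(r7,c5): row 7 has {l,m,o,p,q}; column 5 has {l,n,o,q}, so it must be k.
(r7,c6): row 7 has {k,l,m,o,p,q}; column 6 has {o,q}, so it must be n.
(r1,c7): row 1 has {l,m,o,q}; column 7 has {k,l,m,p}, so it must be n.
(r3,c3): row 3 has {k,m,n,o,q}; column 3 has {l,n}, so it must be p.
(r4,c7): row 4 has {n,p,q}; column 7 has {k,l,m,n,p}, so it must be o.
(r6,c4): row 6 has {k,m,n,o,q}; column 4 has {k,m,n,o,p,q}, so it must be l.
(r6,c6): row 6 has {k,l,m,n,o,q}; column 6 has {n,o,q}, so it must be p.
(r1,c3): row 1 has {l,m,n,o,q}; column 3 has {l,n,p}, so it must be k.
(r2,c7): row 2 has {k,n}; column 7 has {k,l,m,n,o,p}, so it must be q.
(r3,c2): row 3 has {k,m,n,o,p,q}; column 2 has {k,m,n,q}, so it must be l.
(r4,c3): row 4 has {n,o,p,q}; column 3 has {k,l,n,p}, so it must be m.
(r1,c1): row 1 has {k,l,m,n,o,q}; column 1 has {m,n,o,q}, so it must be p.

p m k q l o n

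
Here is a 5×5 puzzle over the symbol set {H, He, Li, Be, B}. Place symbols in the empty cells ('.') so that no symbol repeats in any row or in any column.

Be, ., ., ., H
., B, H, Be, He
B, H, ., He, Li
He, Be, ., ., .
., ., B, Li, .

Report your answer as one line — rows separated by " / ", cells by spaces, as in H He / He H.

row 1 has {H,Be}; column 4 has {He,Li,Be} — only B is left for (r1,c4).
row 2 has {H,He,Be,B}; column 1 has {He,Be,B} — only Li is left for (r2,c1).
row 3 has {H,He,Li,B}; column 3 has {H,B} — only Be is left for (r3,c3).
row 4 has {He,Be}; column 3 has {H,Be,B} — only Li is left for (r4,c3).
row 4 has {He,Li,Be}; column 4 has {He,Li,Be,B} — only H is left for (r4,c4).
row 4 has {H,He,Li,Be}; column 5 has {H,He,Li} — only B is left for (r4,c5).
row 5 has {Li,B}; column 1 has {He,Li,Be,B} — only H is left for (r5,c1).
row 5 has {H,Li,B}; column 2 has {H,Be,B} — only He is left for (r5,c2).
row 5 has {H,He,Li,B}; column 5 has {H,He,Li,B} — only Be is left for (r5,c5).
row 1 has {H,Be,B}; column 2 has {H,He,Be,B} — only Li is left for (r1,c2).
row 1 has {H,Li,Be,B}; column 3 has {H,Li,Be,B} — only He is left for (r1,c3).

Be Li He B H / Li B H Be He / B H Be He Li / He Be Li H B / H He B Li Be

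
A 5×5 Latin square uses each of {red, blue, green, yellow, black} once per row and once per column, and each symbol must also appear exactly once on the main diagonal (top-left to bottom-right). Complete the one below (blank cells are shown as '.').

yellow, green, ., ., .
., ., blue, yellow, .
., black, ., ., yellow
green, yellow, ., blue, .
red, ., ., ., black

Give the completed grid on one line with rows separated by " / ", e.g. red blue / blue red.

row 2 has {blue,yellow}; column 1 has {red,green,yellow} — only black is left for (r2,c1).
row 2 has {blue,yellow,black}; column 2 has {green,yellow,black}; the diagonal has {blue,yellow,black} — only red is left for (r2,c2).
row 2 has {red,blue,yellow,black}; column 5 has {yellow,black} — only green is left for (r2,c5).
row 3 has {yellow,black}; column 1 has {red,green,yellow,black} — only blue is left for (r3,c1).
row 3 has {blue,yellow,black}; column 3 has {blue}; the diagonal has {red,blue,yellow,black} — only green is left for (r3,c3).
row 3 has {blue,green,yellow,black}; column 4 has {blue,yellow} — only red is left for (r3,c4).
row 4 has {blue,green,yellow}; column 5 has {green,yellow,black} — only red is left for (r4,c5).
row 5 has {red,black}; column 2 has {red,green,yellow,black} — only blue is left for (r5,c2).
row 5 has {red,blue,black}; column 3 has {blue,green} — only yellow is left for (r5,c3).
row 5 has {red,blue,yellow,black}; column 4 has {red,blue,yellow} — only green is left for (r5,c4).
row 1 has {green,yellow}; column 4 has {red,blue,green,yellow} — only black is left for (r1,c4).
row 1 has {green,yellow,black}; column 5 has {red,green,yellow,black} — only blue is left for (r1,c5).
row 4 has {red,blue,green,yellow}; column 3 has {blue,green,yellow} — only black is left for (r4,c3).
row 1 has {blue,green,yellow,black}; column 3 has {blue,green,yellow,black} — only red is left for (r1,c3).

yellow green red black blue / black red blue yellow green / blue black green red yellow / green yellow black blue red / red blue yellow green black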